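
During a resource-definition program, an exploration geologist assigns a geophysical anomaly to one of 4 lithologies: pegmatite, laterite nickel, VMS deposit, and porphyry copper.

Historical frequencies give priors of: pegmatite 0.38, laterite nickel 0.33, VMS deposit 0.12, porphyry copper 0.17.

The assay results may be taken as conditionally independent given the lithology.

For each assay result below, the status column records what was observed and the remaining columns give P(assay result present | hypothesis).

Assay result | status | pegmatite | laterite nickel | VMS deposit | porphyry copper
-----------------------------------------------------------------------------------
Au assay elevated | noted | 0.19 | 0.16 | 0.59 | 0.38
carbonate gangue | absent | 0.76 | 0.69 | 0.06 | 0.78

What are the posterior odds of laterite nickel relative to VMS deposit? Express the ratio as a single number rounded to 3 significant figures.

The normalizing constant cancels in an odds ratio, so compute prior × likelihood for the two hypotheses only (using 1 − P(present | H) for each absent assay result):
  laterite nickel: 0.33 × 0.16 × (1 − 0.69) = 0.016368
  VMS deposit: 0.12 × 0.59 × (1 − 0.06) = 0.066552
Odds(laterite nickel : VMS deposit) = 0.016368 / 0.066552 ≈ 0.246.

0.246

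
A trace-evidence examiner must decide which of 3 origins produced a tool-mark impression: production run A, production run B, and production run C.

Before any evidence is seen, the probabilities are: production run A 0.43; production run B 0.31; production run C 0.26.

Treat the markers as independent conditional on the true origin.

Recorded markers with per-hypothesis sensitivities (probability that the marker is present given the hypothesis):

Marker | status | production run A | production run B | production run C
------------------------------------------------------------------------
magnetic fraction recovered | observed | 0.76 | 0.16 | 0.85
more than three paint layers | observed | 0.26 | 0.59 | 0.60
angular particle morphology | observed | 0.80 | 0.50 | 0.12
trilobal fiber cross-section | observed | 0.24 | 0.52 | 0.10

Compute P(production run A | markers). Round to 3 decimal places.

For each hypothesis, the unnormalized posterior weight is prior × product of the marker likelihoods:
  production run A: 0.43 × 0.76 × 0.26 × 0.80 × 0.24 = 0.016314
  production run B: 0.31 × 0.16 × 0.59 × 0.50 × 0.52 = 0.0076086
  production run C: 0.26 × 0.85 × 0.60 × 0.12 × 0.10 = 0.0015912
Normalizing constant Z = 0.016314 + 0.0076086 + 0.0015912 = 0.025514.
P(production run A | evidence) = 0.016314 / 0.025514 ≈ 0.639.

0.639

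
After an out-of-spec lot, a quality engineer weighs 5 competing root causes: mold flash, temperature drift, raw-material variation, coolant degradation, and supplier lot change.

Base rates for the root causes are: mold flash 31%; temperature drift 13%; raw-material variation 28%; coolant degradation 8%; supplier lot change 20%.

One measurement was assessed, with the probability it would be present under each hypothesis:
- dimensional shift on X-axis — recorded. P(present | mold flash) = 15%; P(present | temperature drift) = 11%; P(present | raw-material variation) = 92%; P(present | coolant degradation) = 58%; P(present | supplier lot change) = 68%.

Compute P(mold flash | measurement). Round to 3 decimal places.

0.093

Multiply each prior by the likelihood of the measurement:
  mold flash: 0.31 × 0.15 = 0.0465
  temperature drift: 0.13 × 0.11 = 0.0143
  raw-material variation: 0.28 × 0.92 = 0.2576
  coolant degradation: 0.08 × 0.58 = 0.0464
  supplier lot change: 0.20 × 0.68 = 0.136
Normalizing constant Z = 0.0465 + 0.0143 + 0.2576 + 0.0464 + 0.136 = 0.5008.
P(mold flash | evidence) = 0.0465 / 0.5008 ≈ 0.093.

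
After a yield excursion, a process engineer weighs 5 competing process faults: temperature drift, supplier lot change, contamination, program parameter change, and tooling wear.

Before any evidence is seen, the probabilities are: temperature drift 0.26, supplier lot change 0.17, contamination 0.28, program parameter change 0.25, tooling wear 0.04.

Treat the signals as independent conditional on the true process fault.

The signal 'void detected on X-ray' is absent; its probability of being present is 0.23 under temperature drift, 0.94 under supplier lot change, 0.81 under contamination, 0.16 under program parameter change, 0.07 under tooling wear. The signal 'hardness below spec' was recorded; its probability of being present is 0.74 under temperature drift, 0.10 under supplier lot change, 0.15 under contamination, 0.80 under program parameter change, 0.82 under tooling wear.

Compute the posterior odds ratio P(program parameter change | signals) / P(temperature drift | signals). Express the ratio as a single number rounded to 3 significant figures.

Unnormalized posterior weight (prior times the signal likelihoods) for each of the two hypotheses (using 1 − P(present | H) for each absent signal):
  program parameter change: 0.25 × (1 − 0.16) × 0.80 = 0.168
  temperature drift: 0.26 × (1 − 0.23) × 0.74 = 0.14815
Odds(program parameter change : temperature drift) = 0.168 / 0.14815 ≈ 1.13.

1.13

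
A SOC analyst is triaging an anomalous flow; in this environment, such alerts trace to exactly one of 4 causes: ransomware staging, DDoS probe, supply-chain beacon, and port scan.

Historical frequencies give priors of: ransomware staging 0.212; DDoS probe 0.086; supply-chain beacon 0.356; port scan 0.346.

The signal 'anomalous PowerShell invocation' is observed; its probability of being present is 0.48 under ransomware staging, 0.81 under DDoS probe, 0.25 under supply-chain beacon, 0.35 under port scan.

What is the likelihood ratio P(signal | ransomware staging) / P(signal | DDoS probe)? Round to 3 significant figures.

The Bayes factor is the ratio of the two likelihoods.
  ransomware staging: 0.48
  DDoS probe: 0.81
Bayes factor = 0.48 / 0.81 ≈ 0.593

0.593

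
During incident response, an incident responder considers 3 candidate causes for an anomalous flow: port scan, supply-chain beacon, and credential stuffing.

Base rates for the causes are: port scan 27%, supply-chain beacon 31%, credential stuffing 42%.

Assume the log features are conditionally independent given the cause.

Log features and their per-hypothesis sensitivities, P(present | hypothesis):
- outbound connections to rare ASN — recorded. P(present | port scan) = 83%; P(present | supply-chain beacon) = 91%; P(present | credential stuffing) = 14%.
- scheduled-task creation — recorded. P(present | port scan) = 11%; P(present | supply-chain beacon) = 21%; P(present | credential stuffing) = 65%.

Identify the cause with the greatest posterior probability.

supply-chain beacon

By Bayes' rule with conditional independence, the unnormalized weight for each hypothesis is prior × ∏ likelihoods:
  port scan: 0.27 × 0.83 × 0.11 = 0.024651
  supply-chain beacon: 0.31 × 0.91 × 0.21 = 0.059241
  credential stuffing: 0.42 × 0.14 × 0.65 = 0.03822
Marginal likelihood of the evidence = 0.12211.
P(port scan | evidence) ≈ 0.024651 / 0.12211 ≈ 0.202
P(supply-chain beacon | evidence) ≈ 0.059241 / 0.12211 ≈ 0.485
P(credential stuffing | evidence) ≈ 0.03822 / 0.12211 ≈ 0.313
The largest is 0.485, so supply-chain beacon is most probable.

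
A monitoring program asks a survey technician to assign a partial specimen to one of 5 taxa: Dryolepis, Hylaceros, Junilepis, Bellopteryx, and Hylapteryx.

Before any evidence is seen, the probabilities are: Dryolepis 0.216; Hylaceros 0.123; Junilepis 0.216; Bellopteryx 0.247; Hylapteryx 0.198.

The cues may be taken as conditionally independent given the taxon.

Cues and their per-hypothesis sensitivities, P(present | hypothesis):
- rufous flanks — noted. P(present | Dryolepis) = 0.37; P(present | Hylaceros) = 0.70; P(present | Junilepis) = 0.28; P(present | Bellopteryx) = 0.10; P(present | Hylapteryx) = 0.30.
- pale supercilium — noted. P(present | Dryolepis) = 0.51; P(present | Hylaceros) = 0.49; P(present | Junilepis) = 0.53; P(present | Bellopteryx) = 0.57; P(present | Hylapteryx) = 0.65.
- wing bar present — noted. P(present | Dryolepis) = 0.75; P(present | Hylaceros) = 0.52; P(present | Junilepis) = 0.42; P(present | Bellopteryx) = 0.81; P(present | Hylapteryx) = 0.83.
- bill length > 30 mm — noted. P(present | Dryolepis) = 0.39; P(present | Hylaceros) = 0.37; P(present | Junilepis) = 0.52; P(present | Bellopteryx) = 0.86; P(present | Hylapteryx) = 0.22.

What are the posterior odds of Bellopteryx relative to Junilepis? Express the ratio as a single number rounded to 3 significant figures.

The normalizing constant cancels in an odds ratio, so compute prior × likelihood for the two hypotheses only:
  Bellopteryx: 0.247 × 0.10 × 0.57 × 0.81 × 0.86 = 0.0098074
  Junilepis: 0.216 × 0.28 × 0.53 × 0.42 × 0.52 = 0.0070007
Posterior odds = 0.0098074 / 0.0070007 ≈ 1.40.

1.40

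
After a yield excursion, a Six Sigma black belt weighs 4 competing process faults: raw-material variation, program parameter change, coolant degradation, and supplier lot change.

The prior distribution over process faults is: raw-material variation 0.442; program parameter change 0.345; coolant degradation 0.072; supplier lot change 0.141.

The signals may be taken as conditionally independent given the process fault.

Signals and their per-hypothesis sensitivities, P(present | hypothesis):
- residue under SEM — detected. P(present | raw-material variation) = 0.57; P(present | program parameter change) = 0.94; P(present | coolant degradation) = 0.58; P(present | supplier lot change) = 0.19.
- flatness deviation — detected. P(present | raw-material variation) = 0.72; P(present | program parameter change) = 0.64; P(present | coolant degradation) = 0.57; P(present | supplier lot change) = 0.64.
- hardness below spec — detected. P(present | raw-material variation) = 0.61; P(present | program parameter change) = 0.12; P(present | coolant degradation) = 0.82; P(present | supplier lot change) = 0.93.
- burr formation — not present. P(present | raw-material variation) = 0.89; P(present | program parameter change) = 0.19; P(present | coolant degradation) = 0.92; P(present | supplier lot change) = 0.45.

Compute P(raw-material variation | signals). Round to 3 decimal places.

Multiply each prior by the joint likelihood of the signal pattern (using 1 − P(present | H) for each absent signal):
  raw-material variation: 0.442 × 0.57 × 0.72 × 0.61 × (1 − 0.89) = 0.012172
  program parameter change: 0.345 × 0.94 × 0.64 × 0.12 × (1 − 0.19) = 0.020174
  coolant degradation: 0.072 × 0.58 × 0.57 × 0.82 × (1 − 0.92) = 0.0015615
  supplier lot change: 0.141 × 0.19 × 0.64 × 0.93 × (1 − 0.45) = 0.00877
The unnormalized weights sum to 0.042677.
P(raw-material variation | evidence) = 0.012172 / 0.042677 ≈ 0.285.

0.285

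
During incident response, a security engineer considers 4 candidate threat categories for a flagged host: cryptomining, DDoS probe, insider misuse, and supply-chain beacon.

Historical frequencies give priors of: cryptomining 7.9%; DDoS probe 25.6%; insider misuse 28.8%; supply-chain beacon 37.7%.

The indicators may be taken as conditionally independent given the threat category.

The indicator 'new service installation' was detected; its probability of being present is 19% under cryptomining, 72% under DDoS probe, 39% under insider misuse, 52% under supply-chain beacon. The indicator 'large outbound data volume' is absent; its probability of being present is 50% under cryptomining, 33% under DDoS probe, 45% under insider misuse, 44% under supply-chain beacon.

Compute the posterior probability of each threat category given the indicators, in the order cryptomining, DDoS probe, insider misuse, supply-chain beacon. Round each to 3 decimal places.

0.025, 0.408, 0.204, 0.363

By Bayes' rule with conditional independence, the unnormalized weight for each hypothesis is prior × ∏ likelihoods (using 1 − P(present | H) for each absent indicator):
  cryptomining: 0.079 × 0.19 × (1 − 0.50) = 0.007505
  DDoS probe: 0.256 × 0.72 × (1 − 0.33) = 0.12349
  insider misuse: 0.288 × 0.39 × (1 − 0.45) = 0.061776
  supply-chain beacon: 0.377 × 0.52 × (1 − 0.44) = 0.10978
Normalizing constant Z = 0.007505 + 0.12349 + 0.061776 + 0.10978 = 0.30256.
P(cryptomining | evidence) = 0.007505 / 0.30256 ≈ 0.025
P(DDoS probe | evidence) = 0.12349 / 0.30256 ≈ 0.408
P(insider misuse | evidence) = 0.061776 / 0.30256 ≈ 0.204
P(supply-chain beacon | evidence) = 0.10978 / 0.30256 ≈ 0.363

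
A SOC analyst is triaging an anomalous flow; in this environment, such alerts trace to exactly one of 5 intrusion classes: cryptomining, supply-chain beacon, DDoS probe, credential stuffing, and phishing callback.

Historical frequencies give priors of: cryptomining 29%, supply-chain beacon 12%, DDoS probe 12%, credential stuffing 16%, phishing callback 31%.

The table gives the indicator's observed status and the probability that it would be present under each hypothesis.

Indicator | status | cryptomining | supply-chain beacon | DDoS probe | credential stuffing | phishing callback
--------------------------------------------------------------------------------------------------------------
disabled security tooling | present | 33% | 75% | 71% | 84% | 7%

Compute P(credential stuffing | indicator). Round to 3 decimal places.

0.315

For each hypothesis, the unnormalized posterior weight is prior × likelihood:
  cryptomining: 0.29 × 0.33 = 0.0957
  supply-chain beacon: 0.12 × 0.75 = 0.09
  DDoS probe: 0.12 × 0.71 = 0.0852
  credential stuffing: 0.16 × 0.84 = 0.1344
  phishing callback: 0.31 × 0.07 = 0.0217
Marginal likelihood of the evidence = 0.427.
P(credential stuffing | evidence) = 0.1344 / 0.427 ≈ 0.315.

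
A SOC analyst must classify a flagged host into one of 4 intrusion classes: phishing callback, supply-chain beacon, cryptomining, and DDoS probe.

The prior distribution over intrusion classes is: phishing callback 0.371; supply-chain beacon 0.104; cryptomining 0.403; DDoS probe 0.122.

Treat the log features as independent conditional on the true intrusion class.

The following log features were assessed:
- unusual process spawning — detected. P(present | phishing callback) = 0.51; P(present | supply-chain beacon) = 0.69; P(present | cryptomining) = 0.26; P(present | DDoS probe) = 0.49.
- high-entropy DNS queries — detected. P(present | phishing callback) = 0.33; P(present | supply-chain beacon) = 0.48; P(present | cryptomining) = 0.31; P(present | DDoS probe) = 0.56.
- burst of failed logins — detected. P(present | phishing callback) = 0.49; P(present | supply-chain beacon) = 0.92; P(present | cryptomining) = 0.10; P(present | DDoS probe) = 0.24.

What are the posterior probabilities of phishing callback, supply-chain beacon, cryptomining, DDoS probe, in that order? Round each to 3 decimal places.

Multiply each prior by the joint likelihood of the log feature pattern:
  phishing callback: 0.371 × 0.51 × 0.33 × 0.49 = 0.030595
  supply-chain beacon: 0.104 × 0.69 × 0.48 × 0.92 = 0.031689
  cryptomining: 0.403 × 0.26 × 0.31 × 0.10 = 0.0032482
  DDoS probe: 0.122 × 0.49 × 0.56 × 0.24 = 0.0080344
Normalizing constant Z = 0.030595 + 0.031689 + 0.0032482 + 0.0080344 = 0.073567.
P(phishing callback | evidence) = 0.030595 / 0.073567 ≈ 0.416
P(supply-chain beacon | evidence) = 0.031689 / 0.073567 ≈ 0.431
P(cryptomining | evidence) = 0.0032482 / 0.073567 ≈ 0.044
P(DDoS probe | evidence) = 0.0080344 / 0.073567 ≈ 0.109

0.416, 0.431, 0.044, 0.109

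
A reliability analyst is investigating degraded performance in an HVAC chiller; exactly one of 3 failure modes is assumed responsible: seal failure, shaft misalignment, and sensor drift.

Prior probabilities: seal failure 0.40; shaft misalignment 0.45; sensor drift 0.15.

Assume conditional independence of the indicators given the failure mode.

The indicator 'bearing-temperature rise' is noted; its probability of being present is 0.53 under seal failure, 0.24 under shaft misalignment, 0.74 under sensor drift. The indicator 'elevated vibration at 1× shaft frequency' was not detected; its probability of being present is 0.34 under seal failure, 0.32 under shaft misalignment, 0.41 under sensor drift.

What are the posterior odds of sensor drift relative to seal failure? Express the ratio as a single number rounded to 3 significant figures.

Unnormalized posterior weight (prior times the indicator likelihoods) for each of the two hypotheses (using 1 − P(present | H) for each absent indicator):
  sensor drift: 0.15 × 0.74 × (1 − 0.41) = 0.06549
  seal failure: 0.40 × 0.53 × (1 − 0.34) = 0.13992
Posterior odds = 0.06549 / 0.13992 ≈ 0.468.

0.468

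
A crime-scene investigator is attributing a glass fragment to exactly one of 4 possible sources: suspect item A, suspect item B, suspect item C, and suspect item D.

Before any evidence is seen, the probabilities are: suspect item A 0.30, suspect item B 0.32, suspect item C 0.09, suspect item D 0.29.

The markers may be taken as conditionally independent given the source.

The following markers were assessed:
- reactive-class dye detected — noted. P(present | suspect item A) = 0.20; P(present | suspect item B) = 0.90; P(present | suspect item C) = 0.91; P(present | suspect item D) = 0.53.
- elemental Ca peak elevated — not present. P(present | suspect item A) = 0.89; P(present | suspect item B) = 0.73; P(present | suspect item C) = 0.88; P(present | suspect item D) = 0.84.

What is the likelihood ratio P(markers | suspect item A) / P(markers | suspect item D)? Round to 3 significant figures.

Take the product of per-marker likelihoods under each hypothesis (using 1 − P(present | H) for each absent marker), then divide.
  suspect item A: 0.20 × (1 − 0.89) = 0.022
  suspect item D: 0.53 × (1 − 0.84) = 0.0848
Bayes factor = 0.022 / 0.0848 ≈ 0.259

0.259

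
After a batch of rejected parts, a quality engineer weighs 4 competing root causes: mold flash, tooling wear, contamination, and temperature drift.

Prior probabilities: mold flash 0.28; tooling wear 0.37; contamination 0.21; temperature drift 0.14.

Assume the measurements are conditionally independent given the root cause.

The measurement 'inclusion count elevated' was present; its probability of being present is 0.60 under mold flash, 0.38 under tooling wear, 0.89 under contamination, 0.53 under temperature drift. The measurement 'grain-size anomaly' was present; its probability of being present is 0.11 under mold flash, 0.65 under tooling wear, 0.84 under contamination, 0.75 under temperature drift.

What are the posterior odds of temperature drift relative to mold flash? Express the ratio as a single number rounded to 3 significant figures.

3.01

The normalizing constant cancels in an odds ratio, so compute prior × likelihood for the two hypotheses only:
  temperature drift: 0.14 × 0.53 × 0.75 = 0.05565
  mold flash: 0.28 × 0.60 × 0.11 = 0.01848
Posterior odds = 0.05565 / 0.01848 ≈ 3.01.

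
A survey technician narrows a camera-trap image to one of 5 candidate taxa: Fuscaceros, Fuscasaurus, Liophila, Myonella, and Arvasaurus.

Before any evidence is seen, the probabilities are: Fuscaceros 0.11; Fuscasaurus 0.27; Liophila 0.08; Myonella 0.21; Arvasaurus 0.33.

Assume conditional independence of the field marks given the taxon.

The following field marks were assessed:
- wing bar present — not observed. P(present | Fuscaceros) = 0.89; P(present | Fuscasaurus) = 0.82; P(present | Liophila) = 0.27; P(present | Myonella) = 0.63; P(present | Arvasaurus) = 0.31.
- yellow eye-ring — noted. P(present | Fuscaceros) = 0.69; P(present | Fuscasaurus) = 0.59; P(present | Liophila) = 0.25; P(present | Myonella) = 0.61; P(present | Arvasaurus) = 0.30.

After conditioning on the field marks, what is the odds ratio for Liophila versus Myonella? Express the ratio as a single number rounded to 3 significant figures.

Unnormalized posterior weight (prior times the field mark likelihoods) for each of the two hypotheses (using 1 − P(present | H) for each absent field mark):
  Liophila: 0.08 × (1 − 0.27) × 0.25 = 0.0146
  Myonella: 0.21 × (1 − 0.63) × 0.61 = 0.047397
Posterior odds = 0.0146 / 0.047397 ≈ 0.308.

0.308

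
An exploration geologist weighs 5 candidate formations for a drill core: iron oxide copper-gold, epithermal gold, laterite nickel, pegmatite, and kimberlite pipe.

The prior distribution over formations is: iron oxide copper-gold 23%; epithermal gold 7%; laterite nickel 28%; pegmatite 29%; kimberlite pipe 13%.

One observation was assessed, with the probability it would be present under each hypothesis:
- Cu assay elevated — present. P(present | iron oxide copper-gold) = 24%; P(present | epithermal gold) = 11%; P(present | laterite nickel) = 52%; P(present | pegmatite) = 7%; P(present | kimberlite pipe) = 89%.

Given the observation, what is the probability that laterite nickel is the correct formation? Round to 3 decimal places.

For each hypothesis, the unnormalized posterior weight is prior × likelihood:
  iron oxide copper-gold: 0.23 × 0.24 = 0.0552
  epithermal gold: 0.07 × 0.11 = 0.0077
  laterite nickel: 0.28 × 0.52 = 0.1456
  pegmatite: 0.29 × 0.07 = 0.0203
  kimberlite pipe: 0.13 × 0.89 = 0.1157
The unnormalized weights sum to 0.3445.
P(laterite nickel | evidence) = 0.1456 / 0.3445 ≈ 0.423.

0.423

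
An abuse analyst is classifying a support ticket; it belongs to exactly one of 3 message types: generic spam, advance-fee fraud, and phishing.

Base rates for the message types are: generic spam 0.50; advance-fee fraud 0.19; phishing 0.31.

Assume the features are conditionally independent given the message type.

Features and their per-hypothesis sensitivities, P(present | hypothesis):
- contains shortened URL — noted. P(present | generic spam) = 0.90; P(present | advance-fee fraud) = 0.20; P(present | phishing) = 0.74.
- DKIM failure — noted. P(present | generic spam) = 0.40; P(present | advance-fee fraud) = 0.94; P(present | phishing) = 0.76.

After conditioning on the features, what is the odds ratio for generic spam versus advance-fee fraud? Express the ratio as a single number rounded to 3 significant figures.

5.04

The normalizing constant cancels in an odds ratio, so compute prior × likelihood for the two hypotheses only:
  generic spam: 0.50 × 0.90 × 0.40 = 0.18
  advance-fee fraud: 0.19 × 0.20 × 0.94 = 0.03572
Posterior odds = 0.18 / 0.03572 ≈ 5.04.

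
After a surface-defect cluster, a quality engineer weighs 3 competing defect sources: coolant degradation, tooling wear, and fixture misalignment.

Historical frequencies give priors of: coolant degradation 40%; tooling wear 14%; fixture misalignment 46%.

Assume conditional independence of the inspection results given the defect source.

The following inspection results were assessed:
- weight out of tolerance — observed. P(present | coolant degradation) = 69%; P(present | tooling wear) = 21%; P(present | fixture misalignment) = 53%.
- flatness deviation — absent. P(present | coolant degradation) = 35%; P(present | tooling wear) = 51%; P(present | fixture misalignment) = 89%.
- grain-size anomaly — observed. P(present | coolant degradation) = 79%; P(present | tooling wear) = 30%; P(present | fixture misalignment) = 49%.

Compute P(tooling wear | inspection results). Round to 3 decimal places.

0.027

Multiply each prior by the joint likelihood of the inspection result pattern (using 1 − P(present | H) for each absent inspection result):
  coolant degradation: 0.40 × 0.69 × (1 − 0.35) × 0.79 = 0.14173
  tooling wear: 0.14 × 0.21 × (1 − 0.51) × 0.30 = 0.0043218
  fixture misalignment: 0.46 × 0.53 × (1 − 0.89) × 0.49 = 0.013141
Marginal likelihood of the evidence = 0.15919.
P(tooling wear | evidence) = 0.0043218 / 0.15919 ≈ 0.027.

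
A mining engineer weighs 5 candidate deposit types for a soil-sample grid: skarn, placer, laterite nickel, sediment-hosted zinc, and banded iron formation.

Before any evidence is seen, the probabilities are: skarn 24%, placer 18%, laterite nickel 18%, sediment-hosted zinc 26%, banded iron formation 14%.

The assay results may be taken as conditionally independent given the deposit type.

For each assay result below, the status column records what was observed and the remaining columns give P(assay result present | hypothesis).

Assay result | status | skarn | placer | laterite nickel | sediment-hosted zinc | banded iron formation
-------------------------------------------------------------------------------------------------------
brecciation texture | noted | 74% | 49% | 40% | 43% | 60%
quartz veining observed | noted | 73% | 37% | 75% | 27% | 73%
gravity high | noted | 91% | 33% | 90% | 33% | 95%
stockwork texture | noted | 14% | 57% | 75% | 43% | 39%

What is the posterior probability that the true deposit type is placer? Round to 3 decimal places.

For each hypothesis, the unnormalized posterior weight is prior × product of the assay result likelihoods:
  skarn: 0.24 × 0.74 × 0.73 × 0.91 × 0.14 = 0.016517
  placer: 0.18 × 0.49 × 0.37 × 0.33 × 0.57 = 0.0061385
  laterite nickel: 0.18 × 0.40 × 0.75 × 0.90 × 0.75 = 0.03645
  sediment-hosted zinc: 0.26 × 0.43 × 0.27 × 0.33 × 0.43 = 0.0042834
  banded iron formation: 0.14 × 0.60 × 0.73 × 0.95 × 0.39 = 0.022719
The unnormalized weights sum to 0.086108.
P(placer | evidence) = 0.0061385 / 0.086108 ≈ 0.071.

0.071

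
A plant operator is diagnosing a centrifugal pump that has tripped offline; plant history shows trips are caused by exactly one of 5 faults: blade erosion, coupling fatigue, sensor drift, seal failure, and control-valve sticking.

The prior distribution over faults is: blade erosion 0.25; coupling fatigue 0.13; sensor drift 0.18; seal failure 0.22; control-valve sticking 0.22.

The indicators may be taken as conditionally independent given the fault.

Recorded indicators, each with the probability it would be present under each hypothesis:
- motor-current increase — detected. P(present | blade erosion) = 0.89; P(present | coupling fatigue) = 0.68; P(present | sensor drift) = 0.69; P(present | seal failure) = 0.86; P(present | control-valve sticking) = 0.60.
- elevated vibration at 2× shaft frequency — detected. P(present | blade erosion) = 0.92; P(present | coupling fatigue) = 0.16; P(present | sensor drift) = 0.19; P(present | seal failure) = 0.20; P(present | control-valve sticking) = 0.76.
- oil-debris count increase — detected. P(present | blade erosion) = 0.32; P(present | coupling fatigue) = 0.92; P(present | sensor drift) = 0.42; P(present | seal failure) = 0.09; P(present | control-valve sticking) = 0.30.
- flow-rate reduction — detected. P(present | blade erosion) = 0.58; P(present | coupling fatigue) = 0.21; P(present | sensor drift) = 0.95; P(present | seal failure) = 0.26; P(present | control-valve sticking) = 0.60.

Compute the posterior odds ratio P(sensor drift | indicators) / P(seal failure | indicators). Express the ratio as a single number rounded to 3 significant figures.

The normalizing constant cancels in an odds ratio, so compute prior × likelihood for the two hypotheses only:
  sensor drift: 0.18 × 0.69 × 0.19 × 0.42 × 0.95 = 0.0094156
  seal failure: 0.22 × 0.86 × 0.20 × 0.09 × 0.26 = 0.00088546
Posterior odds = 0.0094156 / 0.00088546 ≈ 10.6.

10.6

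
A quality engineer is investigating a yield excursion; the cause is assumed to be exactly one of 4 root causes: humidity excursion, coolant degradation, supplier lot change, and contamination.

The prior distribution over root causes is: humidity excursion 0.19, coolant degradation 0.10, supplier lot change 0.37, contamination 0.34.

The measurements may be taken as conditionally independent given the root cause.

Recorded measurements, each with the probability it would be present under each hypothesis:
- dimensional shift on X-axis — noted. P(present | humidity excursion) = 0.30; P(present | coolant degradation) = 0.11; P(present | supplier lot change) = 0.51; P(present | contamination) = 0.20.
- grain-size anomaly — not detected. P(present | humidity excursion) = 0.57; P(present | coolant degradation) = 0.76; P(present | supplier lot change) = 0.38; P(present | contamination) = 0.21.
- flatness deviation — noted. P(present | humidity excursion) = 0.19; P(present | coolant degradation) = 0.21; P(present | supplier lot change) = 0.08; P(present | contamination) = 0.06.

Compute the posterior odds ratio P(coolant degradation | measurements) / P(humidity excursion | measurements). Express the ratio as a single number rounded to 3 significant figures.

0.119

Unnormalized posterior weight (prior times the measurement likelihoods) for each of the two hypotheses (using 1 − P(present | H) for each absent measurement):
  coolant degradation: 0.10 × 0.11 × (1 − 0.76) × 0.21 = 0.0005544
  humidity excursion: 0.19 × 0.30 × (1 − 0.57) × 0.19 = 0.0046569
Odds(coolant degradation : humidity excursion) = 0.0005544 / 0.0046569 ≈ 0.119.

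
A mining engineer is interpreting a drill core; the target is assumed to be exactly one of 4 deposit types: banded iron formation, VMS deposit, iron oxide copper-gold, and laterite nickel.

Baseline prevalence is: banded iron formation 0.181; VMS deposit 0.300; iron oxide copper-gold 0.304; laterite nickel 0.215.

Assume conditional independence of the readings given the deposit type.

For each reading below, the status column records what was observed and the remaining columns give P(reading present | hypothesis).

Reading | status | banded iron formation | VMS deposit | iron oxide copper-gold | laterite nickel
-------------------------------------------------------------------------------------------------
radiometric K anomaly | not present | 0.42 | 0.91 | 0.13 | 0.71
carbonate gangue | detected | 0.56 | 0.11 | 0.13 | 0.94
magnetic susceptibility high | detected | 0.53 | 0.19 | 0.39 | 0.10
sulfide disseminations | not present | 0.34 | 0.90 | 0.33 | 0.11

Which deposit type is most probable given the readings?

banded iron formation

By Bayes' rule with conditional independence, the unnormalized weight for each hypothesis is prior × ∏ likelihoods (using 1 − P(present | H) for each absent reading):
  banded iron formation: 0.181 × (1 − 0.42) × 0.56 × 0.53 × (1 − 0.34) = 0.020564
  VMS deposit: 0.300 × (1 − 0.91) × 0.11 × 0.19 × (1 − 0.90) = 5.643e-05
  iron oxide copper-gold: 0.304 × (1 − 0.13) × 0.13 × 0.39 × (1 − 0.33) = 0.0089841
  laterite nickel: 0.215 × (1 − 0.71) × 0.94 × 0.10 × (1 − 0.11) = 0.0052162
Normalizing constant Z = 0.020564 + 5.643e-05 + 0.0089841 + 0.0052162 = 0.034821.
P(banded iron formation | evidence) ≈ 0.020564 / 0.034821 ≈ 0.591
P(VMS deposit | evidence) ≈ 5.643e-05 / 0.034821 ≈ 0.002
P(iron oxide copper-gold | evidence) ≈ 0.0089841 / 0.034821 ≈ 0.258
P(laterite nickel | evidence) ≈ 0.0052162 / 0.034821 ≈ 0.150
The largest is 0.591, so banded iron formation is most probable.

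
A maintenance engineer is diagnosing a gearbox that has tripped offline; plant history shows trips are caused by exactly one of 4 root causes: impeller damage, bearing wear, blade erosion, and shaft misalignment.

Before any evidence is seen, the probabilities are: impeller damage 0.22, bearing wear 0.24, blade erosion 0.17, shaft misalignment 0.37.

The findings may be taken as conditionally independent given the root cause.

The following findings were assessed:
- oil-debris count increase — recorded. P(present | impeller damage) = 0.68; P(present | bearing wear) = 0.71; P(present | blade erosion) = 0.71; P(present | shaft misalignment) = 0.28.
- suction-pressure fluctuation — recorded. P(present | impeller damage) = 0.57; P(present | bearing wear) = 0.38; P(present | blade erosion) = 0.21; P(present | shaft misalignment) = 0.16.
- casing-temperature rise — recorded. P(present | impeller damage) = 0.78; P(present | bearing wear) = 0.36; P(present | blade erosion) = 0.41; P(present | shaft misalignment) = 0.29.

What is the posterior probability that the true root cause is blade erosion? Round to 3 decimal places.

For each hypothesis, the unnormalized posterior weight is prior × product of the finding likelihoods:
  impeller damage: 0.22 × 0.68 × 0.57 × 0.78 = 0.066512
  bearing wear: 0.24 × 0.71 × 0.38 × 0.36 = 0.023311
  blade erosion: 0.17 × 0.71 × 0.21 × 0.41 = 0.010392
  shaft misalignment: 0.37 × 0.28 × 0.16 × 0.29 = 0.004807
The unnormalized weights sum to 0.10502.
P(blade erosion | evidence) = 0.010392 / 0.10502 ≈ 0.099.

0.099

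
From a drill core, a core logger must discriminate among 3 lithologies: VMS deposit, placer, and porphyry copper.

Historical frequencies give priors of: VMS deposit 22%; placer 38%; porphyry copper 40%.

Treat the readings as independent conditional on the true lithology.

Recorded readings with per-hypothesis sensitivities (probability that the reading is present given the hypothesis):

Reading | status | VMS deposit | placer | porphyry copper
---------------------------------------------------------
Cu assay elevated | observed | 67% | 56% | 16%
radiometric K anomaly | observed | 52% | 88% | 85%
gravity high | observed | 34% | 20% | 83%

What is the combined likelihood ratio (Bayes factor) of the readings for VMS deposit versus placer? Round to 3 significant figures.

1.20

Take the product of per-reading likelihoods under each hypothesis, then divide.
  VMS deposit: 0.67 × 0.52 × 0.34 = 0.11846
  placer: 0.56 × 0.88 × 0.20 = 0.09856
Bayes factor = 0.11846 / 0.09856 ≈ 1.20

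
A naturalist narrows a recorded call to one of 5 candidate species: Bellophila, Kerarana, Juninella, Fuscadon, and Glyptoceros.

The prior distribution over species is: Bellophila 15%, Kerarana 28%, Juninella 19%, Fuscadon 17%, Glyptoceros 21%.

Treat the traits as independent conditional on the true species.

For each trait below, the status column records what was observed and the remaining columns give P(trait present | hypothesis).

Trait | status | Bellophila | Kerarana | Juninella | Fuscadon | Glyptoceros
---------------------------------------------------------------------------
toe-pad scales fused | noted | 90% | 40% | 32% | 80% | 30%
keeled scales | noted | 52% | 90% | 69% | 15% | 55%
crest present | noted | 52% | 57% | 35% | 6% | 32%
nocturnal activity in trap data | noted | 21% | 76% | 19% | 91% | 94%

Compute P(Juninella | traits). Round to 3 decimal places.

0.042

Multiply each prior by the joint likelihood of the trait pattern:
  Bellophila: 0.15 × 0.90 × 0.52 × 0.52 × 0.21 = 0.0076658
  Kerarana: 0.28 × 0.40 × 0.90 × 0.57 × 0.76 = 0.043667
  Juninella: 0.19 × 0.32 × 0.69 × 0.35 × 0.19 = 0.0027898
  Fuscadon: 0.17 × 0.80 × 0.15 × 0.06 × 0.91 = 0.0011138
  Glyptoceros: 0.21 × 0.30 × 0.55 × 0.32 × 0.94 = 0.010423
Marginal likelihood of the evidence = 0.065659.
P(Juninella | evidence) = 0.0027898 / 0.065659 ≈ 0.042.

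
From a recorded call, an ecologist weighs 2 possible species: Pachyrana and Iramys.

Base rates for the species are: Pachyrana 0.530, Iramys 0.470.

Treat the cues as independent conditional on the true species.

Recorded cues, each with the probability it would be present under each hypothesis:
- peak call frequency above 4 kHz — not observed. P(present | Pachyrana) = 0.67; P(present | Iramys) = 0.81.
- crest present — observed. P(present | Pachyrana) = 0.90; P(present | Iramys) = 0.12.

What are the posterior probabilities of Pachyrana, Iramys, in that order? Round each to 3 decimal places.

Multiply each prior by the joint likelihood of the cue pattern (using 1 − P(present | H) for each absent cue):
  Pachyrana: 0.530 × (1 − 0.67) × 0.90 = 0.15741
  Iramys: 0.470 × (1 − 0.81) × 0.12 = 0.010716
The unnormalized weights sum to 0.16813.
P(Pachyrana | evidence) = 0.15741 / 0.16813 ≈ 0.936
P(Iramys | evidence) = 0.010716 / 0.16813 ≈ 0.064

0.936, 0.064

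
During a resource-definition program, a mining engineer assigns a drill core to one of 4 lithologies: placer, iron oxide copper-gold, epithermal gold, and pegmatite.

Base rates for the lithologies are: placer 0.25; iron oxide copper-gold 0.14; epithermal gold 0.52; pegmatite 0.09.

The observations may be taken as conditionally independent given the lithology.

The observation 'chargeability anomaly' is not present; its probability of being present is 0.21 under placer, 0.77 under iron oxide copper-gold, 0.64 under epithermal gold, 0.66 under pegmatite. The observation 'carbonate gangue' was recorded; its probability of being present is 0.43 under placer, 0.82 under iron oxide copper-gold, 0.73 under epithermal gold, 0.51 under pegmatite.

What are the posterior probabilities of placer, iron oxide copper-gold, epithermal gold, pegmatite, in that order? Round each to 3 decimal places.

0.322, 0.100, 0.518, 0.059

Multiply each prior by the joint likelihood of the evidence pattern (using 1 − P(present | H) for each absent observation):
  placer: 0.25 × (1 − 0.21) × 0.43 = 0.084925
  iron oxide copper-gold: 0.14 × (1 − 0.77) × 0.82 = 0.026404
  epithermal gold: 0.52 × (1 − 0.64) × 0.73 = 0.13666
  pegmatite: 0.09 × (1 − 0.66) × 0.51 = 0.015606
Marginal likelihood of the evidence = 0.26359.
P(placer | evidence) = 0.084925 / 0.26359 ≈ 0.322
P(iron oxide copper-gold | evidence) = 0.026404 / 0.26359 ≈ 0.100
P(epithermal gold | evidence) = 0.13666 / 0.26359 ≈ 0.518
P(pegmatite | evidence) = 0.015606 / 0.26359 ≈ 0.059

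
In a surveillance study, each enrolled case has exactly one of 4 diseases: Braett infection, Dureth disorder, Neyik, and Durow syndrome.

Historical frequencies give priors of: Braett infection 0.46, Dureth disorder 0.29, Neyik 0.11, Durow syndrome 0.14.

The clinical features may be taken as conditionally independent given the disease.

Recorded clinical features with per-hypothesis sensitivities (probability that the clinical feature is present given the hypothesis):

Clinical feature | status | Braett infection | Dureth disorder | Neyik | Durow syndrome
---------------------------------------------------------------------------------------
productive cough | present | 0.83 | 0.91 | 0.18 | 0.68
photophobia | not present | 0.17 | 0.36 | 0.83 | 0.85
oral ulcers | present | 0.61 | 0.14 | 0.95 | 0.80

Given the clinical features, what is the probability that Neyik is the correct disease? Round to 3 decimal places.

0.014

For each hypothesis, the unnormalized posterior weight is prior × product of the clinical feature likelihoods (using 1 − P(present | H) for each absent clinical feature):
  Braett infection: 0.46 × 0.83 × (1 − 0.17) × 0.61 = 0.19331
  Dureth disorder: 0.29 × 0.91 × (1 − 0.36) × 0.14 = 0.023645
  Neyik: 0.11 × 0.18 × (1 − 0.83) × 0.95 = 0.0031977
  Durow syndrome: 0.14 × 0.68 × (1 − 0.85) × 0.80 = 0.011424
Normalizing constant Z = 0.19331 + 0.023645 + 0.0031977 + 0.011424 = 0.23157.
P(Neyik | evidence) = 0.0031977 / 0.23157 ≈ 0.014.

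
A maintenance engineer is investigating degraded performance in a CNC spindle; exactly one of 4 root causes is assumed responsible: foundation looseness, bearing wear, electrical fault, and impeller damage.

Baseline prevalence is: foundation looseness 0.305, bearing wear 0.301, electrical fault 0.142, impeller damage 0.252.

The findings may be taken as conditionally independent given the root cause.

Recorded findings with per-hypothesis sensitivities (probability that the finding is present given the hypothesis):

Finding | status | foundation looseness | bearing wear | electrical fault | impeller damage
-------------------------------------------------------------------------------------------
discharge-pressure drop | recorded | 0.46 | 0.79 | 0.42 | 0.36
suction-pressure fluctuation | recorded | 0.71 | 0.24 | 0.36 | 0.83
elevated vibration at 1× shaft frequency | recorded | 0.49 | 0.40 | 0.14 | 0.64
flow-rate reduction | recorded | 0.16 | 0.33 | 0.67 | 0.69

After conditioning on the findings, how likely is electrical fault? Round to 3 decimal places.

0.040

Multiply each prior by the joint likelihood of the evidence pattern:
  foundation looseness: 0.305 × 0.46 × 0.71 × 0.49 × 0.16 = 0.0078097
  bearing wear: 0.301 × 0.79 × 0.24 × 0.40 × 0.33 = 0.0075332
  electrical fault: 0.142 × 0.42 × 0.36 × 0.14 × 0.67 = 0.0020139
  impeller damage: 0.252 × 0.36 × 0.83 × 0.64 × 0.69 = 0.033251
Normalizing constant Z = 0.0078097 + 0.0075332 + 0.0020139 + 0.033251 = 0.050608.
P(electrical fault | evidence) = 0.0020139 / 0.050608 ≈ 0.040.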